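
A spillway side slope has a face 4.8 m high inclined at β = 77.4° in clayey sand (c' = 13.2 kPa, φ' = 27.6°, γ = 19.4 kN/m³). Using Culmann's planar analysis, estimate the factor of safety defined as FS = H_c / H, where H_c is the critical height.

H_c = (4c'/γ) · sinβ cosφ' / [1 − cos(β − φ')]
    = (4·13.2/19.4) · sin77.4°·cos27.6° / [1 − cos49.8°]
    = 2.722 · 0.8649 / 0.3545 = 6.64 m
FS = H_c / H = 6.64 / 4.8 = 1.383

FS = 1.38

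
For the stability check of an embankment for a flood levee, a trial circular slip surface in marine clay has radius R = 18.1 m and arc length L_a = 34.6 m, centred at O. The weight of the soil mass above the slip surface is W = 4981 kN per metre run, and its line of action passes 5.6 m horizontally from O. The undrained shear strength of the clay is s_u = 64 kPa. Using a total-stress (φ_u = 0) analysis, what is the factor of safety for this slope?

Taking moments about the centre O, the resisting moment is provided by the undrained shear strength acting along the arc:
M_R = s_u·L_a·R = 64·34.60·18.1 = 40080.6 kN·m/m
M_D = W·d = 4981·5.6 = 27893.6 kN·m/m
FS = M_R / M_D = 40080.6 / 27893.6 = 1.437

FS = 1.44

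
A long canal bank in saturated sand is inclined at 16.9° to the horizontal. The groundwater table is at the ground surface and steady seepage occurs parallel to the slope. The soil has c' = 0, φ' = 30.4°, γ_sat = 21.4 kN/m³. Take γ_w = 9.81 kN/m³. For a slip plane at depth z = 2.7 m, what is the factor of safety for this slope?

FS = 1.05

With seepage parallel to the slope and the water table at the surface, the effective normal stress on the slip plane uses the buoyant unit weight γ' = γ_sat − γ_w while the driving shear stress uses γ_sat:
FS = [c' + γ' z cos²β tanφ'] / [γ_sat z sinβ cosβ]
(For c' = 0 this reduces to FS = (γ'/γ_sat)·tanφ'/tanβ.)
γ' = 21.4 − 9.81 = 11.59 kN/m³
Numerator = 0.0 + 11.59·2.7·cos²16.9°·tan30.4° = 0.0 + 11.59·2.7·0.9155·0.5867 = 16.808 kPa
Denominator = 21.4·2.7·sin16.9°·cos16.9° = 21.4·2.7·0.2907·0.9568 = 16.071 kPa
FS = 16.808 / 16.071 = 1.046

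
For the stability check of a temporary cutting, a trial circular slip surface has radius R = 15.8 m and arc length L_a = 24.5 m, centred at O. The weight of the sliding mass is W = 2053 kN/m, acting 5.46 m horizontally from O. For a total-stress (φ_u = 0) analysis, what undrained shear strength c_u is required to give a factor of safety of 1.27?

FS = c_u·L_a·R / (W·d), so c_u = FS·W·d / (L_a·R).
c_u = 1.27·2053·5.46 / (24.50·15.8) = 14235.9 / 387.10 = 36.78 kPa

c_u = 36.8 kPa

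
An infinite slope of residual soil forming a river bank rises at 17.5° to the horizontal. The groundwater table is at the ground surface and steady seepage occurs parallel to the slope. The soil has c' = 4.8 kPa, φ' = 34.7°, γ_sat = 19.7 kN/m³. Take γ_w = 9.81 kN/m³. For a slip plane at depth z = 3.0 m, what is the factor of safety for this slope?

With seepage parallel to the slope and the water table at the surface, the effective normal stress on the slip plane uses the buoyant unit weight γ' = γ_sat − γ_w while the driving shear stress uses γ_sat:
FS = [c' + γ' z cos²β tanφ'] / [γ_sat z sinβ cosβ]
γ' = 19.7 − 9.81 = 9.89 kN/m³
Numerator = 4.8 + 9.89·3.0·cos²17.5°·tan34.7° = 4.8 + 9.89·3.0·0.9096·0.6924 = 23.487 kPa
Denominator = 19.7·3.0·sin17.5°·cos17.5° = 19.7·3.0·0.3007·0.9537 = 16.949 kPa
FS = 23.487 / 16.949 = 1.386

FS = 1.39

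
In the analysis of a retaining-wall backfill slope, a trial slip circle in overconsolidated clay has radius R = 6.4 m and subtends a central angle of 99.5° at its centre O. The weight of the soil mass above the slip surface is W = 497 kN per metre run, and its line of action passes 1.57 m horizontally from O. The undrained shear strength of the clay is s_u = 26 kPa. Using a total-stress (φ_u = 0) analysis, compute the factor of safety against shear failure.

FS = 2.37

Taking moments about the centre O, the resisting moment is provided by the undrained shear strength acting along the arc:
Arc length L_a = R·θ = 6.4·(99.5°·π/180) = 6.4·1.7366 = 11.11 m
M_R = s_u·L_a·R = 26·11.11·6.4 = 1849.4 kN·m/m
M_D = W·d = 497·1.57 = 780.3 kN·m/m
FS = M_R / M_D = 1849.4 / 780.3 = 2.370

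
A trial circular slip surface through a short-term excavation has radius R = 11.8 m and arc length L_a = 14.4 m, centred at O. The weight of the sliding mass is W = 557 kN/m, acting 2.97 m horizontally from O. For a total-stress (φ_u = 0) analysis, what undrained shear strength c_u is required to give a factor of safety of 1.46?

FS = c_u·L_a·R / (W·d), so c_u = FS·W·d / (L_a·R).
c_u = 1.46·557·2.97 / (14.40·11.8) = 2415.3 / 169.92 = 14.21 kPa

c_u = 14.2 kPa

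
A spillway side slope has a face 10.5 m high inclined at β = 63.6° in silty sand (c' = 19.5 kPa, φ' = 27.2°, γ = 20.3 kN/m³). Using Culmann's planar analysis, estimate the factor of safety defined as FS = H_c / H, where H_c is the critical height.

H_c = (4c'/γ) · sinβ cosφ' / [1 − cos(β − φ')]
    = (4·19.5/20.3) · sin63.6°·cos27.2° / [1 − cos36.4°]
    = 3.842 · 0.7967 / 0.1951 = 15.69 m
FS = H_c / H = 15.69 / 10.5 = 1.494

FS = 1.49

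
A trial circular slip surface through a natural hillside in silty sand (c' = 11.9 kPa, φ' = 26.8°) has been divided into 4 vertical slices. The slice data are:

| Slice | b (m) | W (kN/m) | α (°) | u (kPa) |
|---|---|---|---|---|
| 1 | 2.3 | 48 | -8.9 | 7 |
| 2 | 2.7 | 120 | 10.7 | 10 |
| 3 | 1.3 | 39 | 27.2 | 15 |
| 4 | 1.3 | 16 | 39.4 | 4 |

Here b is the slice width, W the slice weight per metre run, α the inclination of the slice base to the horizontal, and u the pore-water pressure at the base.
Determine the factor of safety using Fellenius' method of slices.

Ordinary method of slices: FS = Σ[c'·Δl_i + (W_i cosα_i − u_i·Δl_i)·tanφ'] / Σ W_i sinα_i, with Δl_i = b_i / cosα_i.
Slice 1: Δl = 2.3/cos(-8.9°) = 2.328 m; N'_1 = 48·cos(-8.9°) − 7·2.328 = 31.1; c'Δl = 27.70; W sinα = -7.4
Slice 2: Δl = 2.7/cos10.7° = 2.748 m; N'_2 = 120·cos10.7° − 10·2.748 = 90.4; c'Δl = 32.70; W sinα = 22.3
Slice 3: Δl = 1.3/cos27.2° = 1.462 m; N'_3 = 39·cos27.2° − 15·1.462 = 12.8; c'Δl = 17.39; W sinα = 17.8
Slice 4: Δl = 1.3/cos39.4° = 1.682 m; N'_4 = 16·cos39.4° − 4·1.682 = 5.6; c'Δl = 20.02; W sinα = 10.2
Σc'Δl = 97.8 kN/m; ΣN' = 140.0 kN/m; ΣW sinα = 42.8 kN/m
Resisting = 97.8 + 140.0·tan26.8° = 97.8 + 70.7 = 168.5 kN/m
FS = 168.5 / 42.8 = 3.934

FS = 3.93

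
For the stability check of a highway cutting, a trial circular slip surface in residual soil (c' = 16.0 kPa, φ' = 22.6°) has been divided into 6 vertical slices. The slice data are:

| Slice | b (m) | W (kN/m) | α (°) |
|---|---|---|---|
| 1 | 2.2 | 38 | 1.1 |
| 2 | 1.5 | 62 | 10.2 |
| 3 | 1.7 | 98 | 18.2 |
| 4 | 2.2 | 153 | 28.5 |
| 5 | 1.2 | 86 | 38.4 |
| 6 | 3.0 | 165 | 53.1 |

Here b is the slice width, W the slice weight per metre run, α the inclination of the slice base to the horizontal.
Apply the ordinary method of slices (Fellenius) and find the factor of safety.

Ordinary method of slices: FS = Σ[c'·Δl_i + (W_i cosα_i)·tanφ'] / Σ W_i sinα_i, with Δl_i = b_i / cosα_i.
Slice 1: Δl = 2.2/cos1.1° = 2.200 m; N'_1 = 38·cos1.1° = 38.0; c'Δl = 35.21; W sinα = 0.7
Slice 2: Δl = 1.5/cos10.2° = 1.524 m; N'_2 = 62·cos10.2° = 61.0; c'Δl = 24.39; W sinα = 11.0
Slice 3: Δl = 1.7/cos18.2° = 1.790 m; N'_3 = 98·cos18.2° = 93.1; c'Δl = 28.63; W sinα = 30.6
Slice 4: Δl = 2.2/cos28.5° = 2.503 m; N'_4 = 153·cos28.5° = 134.5; c'Δl = 40.05; W sinα = 73.0
Slice 5: Δl = 1.2/cos38.4° = 1.531 m; N'_5 = 86·cos38.4° = 67.4; c'Δl = 24.50; W sinα = 53.4
Slice 6: Δl = 3.0/cos53.1° = 4.997 m; N'_6 = 165·cos53.1° = 99.1; c'Δl = 79.94; W sinα = 131.9
Σc'Δl = 232.7 kN/m; ΣN' = 493.0 kN/m; ΣW sinα = 300.7 kN/m
Resisting = 232.7 + 493.0·tan22.6° = 232.7 + 205.2 = 438.0 kN/m
FS = 438.0 / 300.7 = 1.456

FS = 1.46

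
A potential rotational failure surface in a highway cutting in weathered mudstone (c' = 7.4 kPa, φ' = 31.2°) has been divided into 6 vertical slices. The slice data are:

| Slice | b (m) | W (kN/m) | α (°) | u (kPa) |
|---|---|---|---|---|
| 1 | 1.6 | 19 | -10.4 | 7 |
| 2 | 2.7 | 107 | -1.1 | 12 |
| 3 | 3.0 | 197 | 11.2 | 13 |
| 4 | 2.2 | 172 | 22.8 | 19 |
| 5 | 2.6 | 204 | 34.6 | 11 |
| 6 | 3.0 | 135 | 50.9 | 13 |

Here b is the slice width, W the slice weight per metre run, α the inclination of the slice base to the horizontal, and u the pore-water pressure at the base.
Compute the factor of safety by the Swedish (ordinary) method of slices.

Ordinary method of slices: FS = Σ[c'·Δl_i + (W_i cosα_i − u_i·Δl_i)·tanφ'] / Σ W_i sinα_i, with Δl_i = b_i / cosα_i.
Slice 1: Δl = 1.6/cos(-10.4°) = 1.627 m; N'_1 = 19·cos(-10.4°) − 7·1.627 = 7.3; c'Δl = 12.04; W sinα = -3.4
Slice 2: Δl = 2.7/cos(-1.1°) = 2.700 m; N'_2 = 107·cos(-1.1°) − 12·2.700 = 74.6; c'Δl = 19.98; W sinα = -2.1
Slice 3: Δl = 3.0/cos11.2° = 3.058 m; N'_3 = 197·cos11.2° − 13·3.058 = 153.5; c'Δl = 22.63; W sinα = 38.3
Slice 4: Δl = 2.2/cos22.8° = 2.386 m; N'_4 = 172·cos22.8° − 19·2.386 = 113.2; c'Δl = 17.66; W sinα = 66.7
Slice 5: Δl = 2.6/cos34.6° = 3.159 m; N'_5 = 204·cos34.6° − 11·3.159 = 133.2; c'Δl = 23.37; W sinα = 115.8
Slice 6: Δl = 3.0/cos50.9° = 4.757 m; N'_6 = 135·cos50.9° − 13·4.757 = 23.3; c'Δl = 35.20; W sinα = 104.8
Σc'Δl = 130.9 kN/m; ΣN' = 505.1 kN/m; ΣW sinα = 320.0 kN/m
Resisting = 130.9 + 505.1·tan31.2° = 130.9 + 305.9 = 436.8 kN/m
FS = 436.8 / 320.0 = 1.365

FS = 1.36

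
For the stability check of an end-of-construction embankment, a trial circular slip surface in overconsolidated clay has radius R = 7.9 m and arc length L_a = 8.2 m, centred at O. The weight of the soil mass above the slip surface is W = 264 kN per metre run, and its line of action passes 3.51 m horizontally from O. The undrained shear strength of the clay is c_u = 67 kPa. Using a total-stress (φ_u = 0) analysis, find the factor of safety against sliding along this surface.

Taking moments about the centre O, the resisting moment is provided by the undrained shear strength acting along the arc:
M_R = c_u·L_a·R = 67·8.20·7.9 = 4340.3 kN·m/m
M_D = W·d = 264·3.51 = 926.6 kN·m/m
FS = M_R / M_D = 4340.3 / 926.6 = 4.684

FS = 4.68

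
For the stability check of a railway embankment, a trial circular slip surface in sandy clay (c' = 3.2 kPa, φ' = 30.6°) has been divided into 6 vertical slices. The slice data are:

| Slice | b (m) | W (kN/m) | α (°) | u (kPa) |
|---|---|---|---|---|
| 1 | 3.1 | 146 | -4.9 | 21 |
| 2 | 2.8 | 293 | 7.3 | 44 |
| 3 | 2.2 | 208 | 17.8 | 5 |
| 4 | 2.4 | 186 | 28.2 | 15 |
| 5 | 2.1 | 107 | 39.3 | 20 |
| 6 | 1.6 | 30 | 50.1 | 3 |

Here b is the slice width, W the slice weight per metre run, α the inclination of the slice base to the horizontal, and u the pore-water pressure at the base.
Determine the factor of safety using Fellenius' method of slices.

Ordinary method of slices: FS = Σ[c'·Δl_i + (W_i cosα_i − u_i·Δl_i)·tanφ'] / Σ W_i sinα_i, with Δl_i = b_i / cosα_i.
Slice 1: Δl = 3.1/cos(-4.9°) = 3.111 m; N'_1 = 146·cos(-4.9°) − 21·3.111 = 80.1; c'Δl = 9.96; W sinα = -12.5
Slice 2: Δl = 2.8/cos7.3° = 2.823 m; N'_2 = 293·cos7.3° − 44·2.823 = 166.4; c'Δl = 9.03; W sinα = 37.2
Slice 3: Δl = 2.2/cos17.8° = 2.311 m; N'_3 = 208·cos17.8° − 5·2.311 = 186.5; c'Δl = 7.39; W sinα = 63.6
Slice 4: Δl = 2.4/cos28.2° = 2.723 m; N'_4 = 186·cos28.2° − 15·2.723 = 123.1; c'Δl = 8.71; W sinα = 87.9
Slice 5: Δl = 2.1/cos39.3° = 2.714 m; N'_5 = 107·cos39.3° − 20·2.714 = 28.5; c'Δl = 8.68; W sinα = 67.8
Slice 6: Δl = 1.6/cos50.1° = 2.494 m; N'_6 = 30·cos50.1° − 3·2.494 = 11.8; c'Δl = 7.98; W sinα = 23.0
Σc'Δl = 51.8 kN/m; ΣN' = 596.4 kN/m; ΣW sinα = 267.0 kN/m
Resisting = 51.8 + 596.4·tan30.6° = 51.8 + 352.7 = 404.5 kN/m
FS = 404.5 / 267.0 = 1.515

FS = 1.51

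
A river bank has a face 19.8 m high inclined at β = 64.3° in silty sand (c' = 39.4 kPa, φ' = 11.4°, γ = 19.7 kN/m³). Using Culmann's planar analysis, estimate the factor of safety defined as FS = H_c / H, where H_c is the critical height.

FS = 0.90

H_c = (4c'/γ) · sinβ cosφ' / [1 − cos(β − φ')]
    = (4·39.4/19.7) · sin64.3°·cos11.4° / [1 − cos52.9°]
    = 8.000 · 0.8833 / 0.3968 = 17.81 m
FS = H_c / H = 17.81 / 19.8 = 0.899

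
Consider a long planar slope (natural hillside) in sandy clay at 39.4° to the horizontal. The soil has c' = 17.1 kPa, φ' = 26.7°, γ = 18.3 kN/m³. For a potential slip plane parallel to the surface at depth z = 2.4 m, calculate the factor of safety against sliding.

For an infinite slope with a slip plane parallel to the surface (no pore pressure): FS = [c' + γz cos²β tanφ'] / [γz sinβ cosβ].
γz = 18.3·2.4 = 43.92 kN/m²
Numerator = 17.1 + 43.92·cos²39.4°·tan26.7° = 17.1 + 43.92·0.5971·0.5029 = 30.290 kPa
Denominator = 43.92·sin39.4°·cos39.4° = 43.92·0.6347·0.7727 = 21.542 kPa
FS = 30.290 / 21.542 = 1.406

FS = 1.41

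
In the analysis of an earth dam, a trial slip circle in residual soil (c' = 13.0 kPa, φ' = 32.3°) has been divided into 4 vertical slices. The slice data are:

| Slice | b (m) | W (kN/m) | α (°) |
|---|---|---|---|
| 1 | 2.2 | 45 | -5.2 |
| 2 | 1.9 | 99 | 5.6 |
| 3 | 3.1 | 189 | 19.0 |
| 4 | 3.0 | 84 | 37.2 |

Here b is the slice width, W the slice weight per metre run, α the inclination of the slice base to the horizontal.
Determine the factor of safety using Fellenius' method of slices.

Ordinary method of slices: FS = Σ[c'·Δl_i + (W_i cosα_i)·tanφ'] / Σ W_i sinα_i, with Δl_i = b_i / cosα_i.
Slice 1: Δl = 2.2/cos(-5.2°) = 2.209 m; N'_1 = 45·cos(-5.2°) = 44.8; c'Δl = 28.72; W sinα = -4.1
Slice 2: Δl = 1.9/cos5.6° = 1.909 m; N'_2 = 99·cos5.6° = 98.5; c'Δl = 24.82; W sinα = 9.7
Slice 3: Δl = 3.1/cos19.0° = 3.279 m; N'_3 = 189·cos19.0° = 178.7; c'Δl = 42.62; W sinα = 61.5
Slice 4: Δl = 3.0/cos37.2° = 3.766 m; N'_4 = 84·cos37.2° = 66.9; c'Δl = 48.96; W sinα = 50.8
Σc'Δl = 145.1 kN/m; ΣN' = 389.0 kN/m; ΣW sinα = 117.9 kN/m
Resisting = 145.1 + 389.0·tan32.3° = 145.1 + 245.9 = 391.0 kN/m
FS = 391.0 / 117.9 = 3.316

FS = 3.32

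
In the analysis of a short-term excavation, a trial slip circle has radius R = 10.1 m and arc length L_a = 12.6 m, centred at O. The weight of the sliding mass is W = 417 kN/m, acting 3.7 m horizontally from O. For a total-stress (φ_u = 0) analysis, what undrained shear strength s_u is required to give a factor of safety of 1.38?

s_u = 16.7 kPa

FS = s_u·L_a·R / (W·d), so s_u = FS·W·d / (L_a·R).
s_u = 1.38·417·3.7 / (12.60·10.1) = 2129.2 / 127.26 = 16.73 kPa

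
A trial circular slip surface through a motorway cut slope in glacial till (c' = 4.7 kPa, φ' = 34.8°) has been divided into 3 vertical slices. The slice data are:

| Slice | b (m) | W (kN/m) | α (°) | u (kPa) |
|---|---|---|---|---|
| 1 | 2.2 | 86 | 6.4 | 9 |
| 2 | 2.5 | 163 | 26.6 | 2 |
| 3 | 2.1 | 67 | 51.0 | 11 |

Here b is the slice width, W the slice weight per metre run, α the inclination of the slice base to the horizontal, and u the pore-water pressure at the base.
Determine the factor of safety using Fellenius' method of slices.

Ordinary method of slices: FS = Σ[c'·Δl_i + (W_i cosα_i − u_i·Δl_i)·tanφ'] / Σ W_i sinα_i, with Δl_i = b_i / cosα_i.
Slice 1: Δl = 2.2/cos6.4° = 2.214 m; N'_1 = 86·cos6.4° − 9·2.214 = 65.5; c'Δl = 10.40; W sinα = 9.6
Slice 2: Δl = 2.5/cos26.6° = 2.796 m; N'_2 = 163·cos26.6° − 2·2.796 = 140.2; c'Δl = 13.14; W sinα = 73.0
Slice 3: Δl = 2.1/cos51.0° = 3.337 m; N'_3 = 67·cos51.0° − 11·3.337 = 5.5; c'Δl = 15.68; W sinα = 52.1
Σc'Δl = 39.2 kN/m; ΣN' = 211.2 kN/m; ΣW sinα = 134.6 kN/m
Resisting = 39.2 + 211.2·tan34.8° = 39.2 + 146.8 = 186.0 kN/m
FS = 186.0 / 134.6 = 1.381

FS = 1.38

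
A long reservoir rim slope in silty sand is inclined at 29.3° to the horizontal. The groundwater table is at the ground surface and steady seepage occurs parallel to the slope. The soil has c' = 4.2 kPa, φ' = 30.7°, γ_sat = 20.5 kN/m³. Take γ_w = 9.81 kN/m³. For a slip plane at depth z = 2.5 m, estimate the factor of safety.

With seepage parallel to the slope and the water table at the surface, the effective normal stress on the slip plane uses the buoyant unit weight γ' = γ_sat − γ_w while the driving shear stress uses γ_sat:
FS = [c' + γ' z cos²β tanφ'] / [γ_sat z sinβ cosβ]
γ' = 20.5 − 9.81 = 10.69 kN/m³
Numerator = 4.2 + 10.69·2.5·cos²29.3°·tan30.7° = 4.2 + 10.69·2.5·0.7605·0.5938 = 16.268 kPa
Denominator = 20.5·2.5·sin29.3°·cos29.3° = 20.5·2.5·0.4894·0.8721 = 21.872 kPa
FS = 16.268 / 21.872 = 0.744

FS = 0.74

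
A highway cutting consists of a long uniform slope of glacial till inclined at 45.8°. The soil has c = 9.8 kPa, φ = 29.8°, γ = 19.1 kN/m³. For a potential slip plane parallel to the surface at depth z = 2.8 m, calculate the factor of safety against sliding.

For an infinite slope with a slip plane parallel to the surface (no pore pressure): FS = [c + γz cos²β tanφ] / [γz sinβ cosβ].
γz = 19.1·2.8 = 53.48 kN/m²
Numerator = 9.8 + 53.48·cos²45.8°·tan29.8° = 9.8 + 53.48·0.4860·0.5727 = 24.687 kPa
Denominator = 53.48·sin45.8°·cos45.8° = 53.48·0.7169·0.6972 = 26.730 kPa
FS = 24.687 / 26.730 = 0.924

FS = 0.92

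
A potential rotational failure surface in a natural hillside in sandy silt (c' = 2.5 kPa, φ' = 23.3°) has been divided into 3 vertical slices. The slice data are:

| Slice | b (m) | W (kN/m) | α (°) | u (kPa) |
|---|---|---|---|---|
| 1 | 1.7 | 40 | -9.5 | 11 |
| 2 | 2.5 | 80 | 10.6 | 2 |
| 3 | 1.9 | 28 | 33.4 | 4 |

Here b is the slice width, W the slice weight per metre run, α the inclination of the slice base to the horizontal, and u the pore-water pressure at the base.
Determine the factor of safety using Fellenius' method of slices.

FS = 2.68

Ordinary method of slices: FS = Σ[c'·Δl_i + (W_i cosα_i − u_i·Δl_i)·tanφ'] / Σ W_i sinα_i, with Δl_i = b_i / cosα_i.
Slice 1: Δl = 1.7/cos(-9.5°) = 1.724 m; N'_1 = 40·cos(-9.5°) − 11·1.724 = 20.5; c'Δl = 4.31; W sinα = -6.6
Slice 2: Δl = 2.5/cos10.6° = 2.543 m; N'_2 = 80·cos10.6° − 2·2.543 = 73.5; c'Δl = 6.36; W sinα = 14.7
Slice 3: Δl = 1.9/cos33.4° = 2.276 m; N'_3 = 28·cos33.4° − 4·2.276 = 14.3; c'Δl = 5.69; W sinα = 15.4
Σc'Δl = 16.4 kN/m; ΣN' = 108.3 kN/m; ΣW sinα = 23.5 kN/m
Resisting = 16.4 + 108.3·tan23.3° = 16.4 + 46.6 = 63.0 kN/m
FS = 63.0 / 23.5 = 2.678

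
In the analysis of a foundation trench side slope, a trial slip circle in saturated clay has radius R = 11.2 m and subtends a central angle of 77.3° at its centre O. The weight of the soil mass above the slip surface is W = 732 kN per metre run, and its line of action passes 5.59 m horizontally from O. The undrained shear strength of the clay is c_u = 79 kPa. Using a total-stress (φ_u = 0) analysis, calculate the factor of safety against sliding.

FS = 3.27

Taking moments about the centre O, the resisting moment is provided by the undrained shear strength acting along the arc:
Arc length L_a = R·θ = 11.2·(77.3°·π/180) = 11.2·1.3491 = 15.11 m
M_R = c_u·L_a·R = 79·15.11·11.2 = 13369.6 kN·m/m
M_D = W·d = 732·5.59 = 4091.9 kN·m/m
FS = M_R / M_D = 13369.6 / 4091.9 = 3.267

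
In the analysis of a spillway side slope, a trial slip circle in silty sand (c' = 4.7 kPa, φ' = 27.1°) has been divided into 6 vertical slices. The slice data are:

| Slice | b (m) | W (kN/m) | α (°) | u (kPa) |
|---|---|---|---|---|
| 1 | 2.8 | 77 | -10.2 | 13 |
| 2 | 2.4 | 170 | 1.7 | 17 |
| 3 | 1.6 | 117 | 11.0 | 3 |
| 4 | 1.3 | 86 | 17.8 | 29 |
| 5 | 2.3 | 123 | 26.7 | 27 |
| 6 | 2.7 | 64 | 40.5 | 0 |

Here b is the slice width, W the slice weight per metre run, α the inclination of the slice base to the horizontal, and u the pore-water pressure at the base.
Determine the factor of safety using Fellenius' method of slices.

Ordinary method of slices: FS = Σ[c'·Δl_i + (W_i cosα_i − u_i·Δl_i)·tanφ'] / Σ W_i sinα_i, with Δl_i = b_i / cosα_i.
Slice 1: Δl = 2.8/cos(-10.2°) = 2.845 m; N'_1 = 77·cos(-10.2°) − 13·2.845 = 38.8; c'Δl = 13.37; W sinα = -13.6
Slice 2: Δl = 2.4/cos1.7° = 2.401 m; N'_2 = 170·cos1.7° − 17·2.401 = 129.1; c'Δl = 11.28; W sinα = 5.0
Slice 3: Δl = 1.6/cos11.0° = 1.630 m; N'_3 = 117·cos11.0° − 3·1.630 = 110.0; c'Δl = 7.66; W sinα = 22.3
Slice 4: Δl = 1.3/cos17.8° = 1.365 m; N'_4 = 86·cos17.8° − 29·1.365 = 42.3; c'Δl = 6.42; W sinα = 26.3
Slice 5: Δl = 2.3/cos26.7° = 2.575 m; N'_5 = 123·cos26.7° − 27·2.575 = 40.4; c'Δl = 12.10; W sinα = 55.3
Slice 6: Δl = 2.7/cos40.5° = 3.551 m; N'_6 = 64·cos40.5° − 0·3.551 = 48.7; c'Δl = 16.69; W sinα = 41.6
Σc'Δl = 67.5 kN/m; ΣN' = 409.2 kN/m; ΣW sinα = 136.9 kN/m
Resisting = 67.5 + 409.2·tan27.1° = 67.5 + 209.4 = 276.9 kN/m
FS = 276.9 / 136.9 = 2.023

FS = 2.02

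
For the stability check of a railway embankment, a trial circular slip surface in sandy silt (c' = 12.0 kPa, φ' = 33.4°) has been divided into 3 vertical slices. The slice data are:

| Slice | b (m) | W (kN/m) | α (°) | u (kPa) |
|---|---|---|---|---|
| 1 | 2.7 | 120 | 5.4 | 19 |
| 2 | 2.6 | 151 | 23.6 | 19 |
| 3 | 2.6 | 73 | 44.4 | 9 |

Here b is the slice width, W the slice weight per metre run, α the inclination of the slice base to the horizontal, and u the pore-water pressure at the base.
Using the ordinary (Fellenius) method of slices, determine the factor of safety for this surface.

Ordinary method of slices: FS = Σ[c'·Δl_i + (W_i cosα_i − u_i·Δl_i)·tanφ'] / Σ W_i sinα_i, with Δl_i = b_i / cosα_i.
Slice 1: Δl = 2.7/cos5.4° = 2.712 m; N'_1 = 120·cos5.4° − 19·2.712 = 67.9; c'Δl = 32.54; W sinα = 11.3
Slice 2: Δl = 2.6/cos23.6° = 2.837 m; N'_2 = 151·cos23.6° − 19·2.837 = 84.5; c'Δl = 34.05; W sinα = 60.5
Slice 3: Δl = 2.6/cos44.4° = 3.639 m; N'_3 = 73·cos44.4° − 9·3.639 = 19.4; c'Δl = 43.67; W sinα = 51.1
Σc'Δl = 110.3 kN/m; ΣN' = 171.8 kN/m; ΣW sinα = 122.8 kN/m
Resisting = 110.3 + 171.8·tan33.4° = 110.3 + 113.3 = 223.5 kN/m
FS = 223.5 / 122.8 = 1.820

FS = 1.82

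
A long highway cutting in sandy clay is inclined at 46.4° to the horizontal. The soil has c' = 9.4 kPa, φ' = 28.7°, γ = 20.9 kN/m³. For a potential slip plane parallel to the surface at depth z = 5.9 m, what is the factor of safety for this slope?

FS = 0.67

For an infinite slope with a slip plane parallel to the surface (no pore pressure): FS = [c' + γz cos²β tanφ'] / [γz sinβ cosβ].
γz = 20.9·5.9 = 123.31 kN/m²
Numerator = 9.4 + 123.31·cos²46.4°·tan28.7° = 9.4 + 123.31·0.4756·0.5475 = 41.506 kPa
Denominator = 123.31·sin46.4°·cos46.4° = 123.31·0.7242·0.6896 = 61.581 kPa
FS = 41.506 / 61.581 = 0.674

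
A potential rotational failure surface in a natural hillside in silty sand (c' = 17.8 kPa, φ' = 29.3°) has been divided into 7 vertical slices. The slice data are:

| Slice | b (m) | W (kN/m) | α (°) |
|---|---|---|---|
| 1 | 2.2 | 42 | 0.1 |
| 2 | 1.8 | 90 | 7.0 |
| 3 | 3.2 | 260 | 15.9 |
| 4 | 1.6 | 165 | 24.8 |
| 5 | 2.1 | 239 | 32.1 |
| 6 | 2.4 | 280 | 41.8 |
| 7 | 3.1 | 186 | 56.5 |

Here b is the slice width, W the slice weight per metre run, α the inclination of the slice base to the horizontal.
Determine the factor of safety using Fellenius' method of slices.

FS = 1.53

Ordinary method of slices: FS = Σ[c'·Δl_i + (W_i cosα_i)·tanφ'] / Σ W_i sinα_i, with Δl_i = b_i / cosα_i.
Slice 1: Δl = 2.2/cos0.1° = 2.200 m; N'_1 = 42·cos0.1° = 42.0; c'Δl = 39.16; W sinα = 0.1
Slice 2: Δl = 1.8/cos7.0° = 1.814 m; N'_2 = 90·cos7.0° = 89.3; c'Δl = 32.28; W sinα = 11.0
Slice 3: Δl = 3.2/cos15.9° = 3.327 m; N'_3 = 260·cos15.9° = 250.1; c'Δl = 59.23; W sinα = 71.2
Slice 4: Δl = 1.6/cos24.8° = 1.763 m; N'_4 = 165·cos24.8° = 149.8; c'Δl = 31.37; W sinα = 69.2
Slice 5: Δl = 2.1/cos32.1° = 2.479 m; N'_5 = 239·cos32.1° = 202.5; c'Δl = 44.13; W sinα = 127.0
Slice 6: Δl = 2.4/cos41.8° = 3.219 m; N'_6 = 280·cos41.8° = 208.7; c'Δl = 57.31; W sinα = 186.6
Slice 7: Δl = 3.1/cos56.5° = 5.617 m; N'_7 = 186·cos56.5° = 102.7; c'Δl = 99.98; W sinα = 155.1
Σc'Δl = 363.4 kN/m; ΣN' = 1045.0 kN/m; ΣW sinα = 620.2 kN/m
Resisting = 363.4 + 1045.0·tan29.3° = 363.4 + 586.4 = 949.9 kN/m
FS = 949.9 / 620.2 = 1.532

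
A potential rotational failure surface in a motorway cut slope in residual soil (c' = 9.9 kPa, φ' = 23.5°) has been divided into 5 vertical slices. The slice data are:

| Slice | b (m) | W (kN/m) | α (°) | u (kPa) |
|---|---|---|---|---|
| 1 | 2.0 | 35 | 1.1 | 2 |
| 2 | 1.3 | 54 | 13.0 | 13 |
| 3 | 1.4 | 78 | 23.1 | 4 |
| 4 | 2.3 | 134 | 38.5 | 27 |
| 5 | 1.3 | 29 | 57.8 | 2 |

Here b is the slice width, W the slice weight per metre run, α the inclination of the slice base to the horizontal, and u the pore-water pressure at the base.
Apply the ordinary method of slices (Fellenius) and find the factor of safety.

FS = 1.15

Ordinary method of slices: FS = Σ[c'·Δl_i + (W_i cosα_i − u_i·Δl_i)·tanφ'] / Σ W_i sinα_i, with Δl_i = b_i / cosα_i.
Slice 1: Δl = 2.0/cos1.1° = 2.000 m; N'_1 = 35·cos1.1° − 2·2.000 = 31.0; c'Δl = 19.80; W sinα = 0.7
Slice 2: Δl = 1.3/cos13.0° = 1.334 m; N'_2 = 54·cos13.0° − 13·1.334 = 35.3; c'Δl = 13.21; W sinα = 12.1
Slice 3: Δl = 1.4/cos23.1° = 1.522 m; N'_3 = 78·cos23.1° − 4·1.522 = 65.7; c'Δl = 15.07; W sinα = 30.6
Slice 4: Δl = 2.3/cos38.5° = 2.939 m; N'_4 = 134·cos38.5° − 27·2.939 = 25.5; c'Δl = 29.10; W sinα = 83.4
Slice 5: Δl = 1.3/cos57.8° = 2.440 m; N'_5 = 29·cos57.8° − 2·2.440 = 10.6; c'Δl = 24.15; W sinα = 24.5
Σc'Δl = 101.3 kN/m; ΣN' = 168.0 kN/m; ΣW sinα = 151.4 kN/m
Resisting = 101.3 + 168.0·tan23.5° = 101.3 + 73.1 = 174.4 kN/m
FS = 174.4 / 151.4 = 1.152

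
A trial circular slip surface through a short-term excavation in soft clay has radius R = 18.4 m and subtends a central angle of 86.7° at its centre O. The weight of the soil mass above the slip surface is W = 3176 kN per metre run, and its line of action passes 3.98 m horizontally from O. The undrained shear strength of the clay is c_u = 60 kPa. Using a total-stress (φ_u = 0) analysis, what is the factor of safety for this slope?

FS = 2.43

Taking moments about the centre O, the resisting moment is provided by the undrained shear strength acting along the arc:
Arc length L_a = R·θ = 18.4·(86.7°·π/180) = 18.4·1.5132 = 27.84 m
M_R = c_u·L_a·R = 60·27.84·18.4 = 30738.5 kN·m/m
M_D = W·d = 3176·3.98 = 12640.5 kN·m/m
FS = M_R / M_D = 30738.5 / 12640.5 = 2.432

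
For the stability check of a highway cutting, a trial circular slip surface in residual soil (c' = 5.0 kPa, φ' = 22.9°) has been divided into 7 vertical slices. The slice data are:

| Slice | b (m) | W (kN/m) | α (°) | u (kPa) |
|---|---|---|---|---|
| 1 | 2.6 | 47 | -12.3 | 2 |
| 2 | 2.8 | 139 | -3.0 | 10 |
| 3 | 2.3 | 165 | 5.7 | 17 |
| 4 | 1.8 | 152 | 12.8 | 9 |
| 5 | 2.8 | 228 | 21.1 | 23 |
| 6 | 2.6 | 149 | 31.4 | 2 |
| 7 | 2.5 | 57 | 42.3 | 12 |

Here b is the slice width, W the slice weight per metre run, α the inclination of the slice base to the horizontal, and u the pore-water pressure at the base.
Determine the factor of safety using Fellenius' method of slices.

Ordinary method of slices: FS = Σ[c'·Δl_i + (W_i cosα_i − u_i·Δl_i)·tanφ'] / Σ W_i sinα_i, with Δl_i = b_i / cosα_i.
Slice 1: Δl = 2.6/cos(-12.3°) = 2.661 m; N'_1 = 47·cos(-12.3°) − 2·2.661 = 40.6; c'Δl = 13.31; W sinα = -10.0
Slice 2: Δl = 2.8/cos(-3.0°) = 2.804 m; N'_2 = 139·cos(-3.0°) − 10·2.804 = 110.8; c'Δl = 14.02; W sinα = -7.3
Slice 3: Δl = 2.3/cos5.7° = 2.311 m; N'_3 = 165·cos5.7° − 17·2.311 = 124.9; c'Δl = 11.56; W sinα = 16.4
Slice 4: Δl = 1.8/cos12.8° = 1.846 m; N'_4 = 152·cos12.8° − 9·1.846 = 131.6; c'Δl = 9.23; W sinα = 33.7
Slice 5: Δl = 2.8/cos21.1° = 3.001 m; N'_5 = 228·cos21.1° − 23·3.001 = 143.7; c'Δl = 15.01; W sinα = 82.1
Slice 6: Δl = 2.6/cos31.4° = 3.046 m; N'_6 = 149·cos31.4° − 2·3.046 = 121.1; c'Δl = 15.23; W sinα = 77.6
Slice 7: Δl = 2.5/cos42.3° = 3.380 m; N'_7 = 57·cos42.3° − 12·3.380 = 1.6; c'Δl = 16.90; W sinα = 38.4
Σc'Δl = 95.2 kN/m; ΣN' = 674.2 kN/m; ΣW sinα = 230.8 kN/m
Resisting = 95.2 + 674.2·tan22.9° = 95.2 + 284.8 = 380.1 kN/m
FS = 380.1 / 230.8 = 1.646

FS = 1.65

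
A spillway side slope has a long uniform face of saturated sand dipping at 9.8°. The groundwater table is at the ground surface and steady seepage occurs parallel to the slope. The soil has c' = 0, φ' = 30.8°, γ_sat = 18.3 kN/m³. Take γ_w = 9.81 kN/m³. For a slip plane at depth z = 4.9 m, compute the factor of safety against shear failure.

FS = 1.60

With seepage parallel to the slope and the water table at the surface, the effective normal stress on the slip plane uses the buoyant unit weight γ' = γ_sat − γ_w while the driving shear stress uses γ_sat:
FS = [c' + γ' z cos²β tanφ'] / [γ_sat z sinβ cosβ]
(For c' = 0 this reduces to FS = (γ'/γ_sat)·tanφ'/tanβ.)
γ' = 18.3 − 9.81 = 8.49 kN/m³
Numerator = 0.0 + 8.49·4.9·cos²9.8°·tan30.8° = 0.0 + 8.49·4.9·0.9710·0.5961 = 24.081 kPa
Denominator = 18.3·4.9·sin9.8°·cos9.8° = 18.3·4.9·0.1702·0.9854 = 15.040 kPa
FS = 24.081 / 15.040 = 1.601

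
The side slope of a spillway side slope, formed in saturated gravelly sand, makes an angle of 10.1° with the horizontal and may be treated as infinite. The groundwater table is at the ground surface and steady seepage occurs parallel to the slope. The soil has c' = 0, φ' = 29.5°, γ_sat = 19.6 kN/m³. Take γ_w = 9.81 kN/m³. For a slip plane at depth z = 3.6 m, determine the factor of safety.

With seepage parallel to the slope and the water table at the surface, the effective normal stress on the slip plane uses the buoyant unit weight γ' = γ_sat − γ_w while the driving shear stress uses γ_sat:
FS = [c' + γ' z cos²β tanφ'] / [γ_sat z sinβ cosβ]
(For c' = 0 this reduces to FS = (γ'/γ_sat)·tanφ'/tanβ.)
γ' = 19.6 − 9.81 = 9.79 kN/m³
Numerator = 0.0 + 9.79·3.6·cos²10.1°·tan29.5° = 0.0 + 9.79·3.6·0.9692·0.5658 = 19.327 kPa
Denominator = 19.6·3.6·sin10.1°·cos10.1° = 19.6·3.6·0.1754·0.9845 = 12.182 kPa
FS = 19.327 / 12.182 = 1.586

FS = 1.59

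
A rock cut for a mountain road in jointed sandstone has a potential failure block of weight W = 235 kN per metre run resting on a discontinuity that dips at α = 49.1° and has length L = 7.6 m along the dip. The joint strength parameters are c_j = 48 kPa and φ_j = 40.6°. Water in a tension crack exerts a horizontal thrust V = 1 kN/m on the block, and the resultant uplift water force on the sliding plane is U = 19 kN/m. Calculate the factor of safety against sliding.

FS = 2.69

Resolving the block weight along and normal to the plane and applying the Mohr–Coulomb strength on the joint:
N' = W cosα − U − V sinα = 235·cos49.1° − 19 − 1·sin49.1° = 134.1 kN/m
Driving force T = W sinα + V cosα = 235·sin49.1° + 1·cos49.1° = 178.3 kN/m
Resisting force R = c_j·L + N'·tanφ_j = 48·7.6 + 134.1·tan40.6° = 364.8 + 114.9 = 479.7 kN/m
FS = R / T = 479.7 / 178.3 = 2.691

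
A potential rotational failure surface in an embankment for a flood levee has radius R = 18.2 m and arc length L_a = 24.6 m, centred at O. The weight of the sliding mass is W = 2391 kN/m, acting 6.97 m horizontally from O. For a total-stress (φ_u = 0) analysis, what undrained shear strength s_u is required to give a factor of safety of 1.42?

FS = s_u·L_a·R / (W·d), so s_u = FS·W·d / (L_a·R).
s_u = 1.42·2391·6.97 / (24.60·18.2) = 23664.7 / 447.72 = 52.86 kPa

s_u = 52.9 kPa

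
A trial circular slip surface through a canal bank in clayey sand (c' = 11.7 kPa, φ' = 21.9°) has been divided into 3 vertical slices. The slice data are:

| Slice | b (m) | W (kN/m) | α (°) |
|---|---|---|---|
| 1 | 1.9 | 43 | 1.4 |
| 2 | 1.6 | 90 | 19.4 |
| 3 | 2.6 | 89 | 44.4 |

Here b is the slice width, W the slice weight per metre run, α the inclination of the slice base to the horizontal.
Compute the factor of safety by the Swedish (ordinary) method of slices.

Ordinary method of slices: FS = Σ[c'·Δl_i + (W_i cosα_i)·tanφ'] / Σ W_i sinα_i, with Δl_i = b_i / cosα_i.
Slice 1: Δl = 1.9/cos1.4° = 1.901 m; N'_1 = 43·cos1.4° = 43.0; c'Δl = 22.24; W sinα = 1.1
Slice 2: Δl = 1.6/cos19.4° = 1.696 m; N'_2 = 90·cos19.4° = 84.9; c'Δl = 19.85; W sinα = 29.9
Slice 3: Δl = 2.6/cos44.4° = 3.639 m; N'_3 = 89·cos44.4° = 63.6; c'Δl = 42.58; W sinα = 62.3
Σc'Δl = 84.7 kN/m; ΣN' = 191.5 kN/m; ΣW sinα = 93.2 kN/m
Resisting = 84.7 + 191.5·tan21.9° = 84.7 + 77.0 = 161.6 kN/m
FS = 161.6 / 93.2 = 1.734

FS = 1.73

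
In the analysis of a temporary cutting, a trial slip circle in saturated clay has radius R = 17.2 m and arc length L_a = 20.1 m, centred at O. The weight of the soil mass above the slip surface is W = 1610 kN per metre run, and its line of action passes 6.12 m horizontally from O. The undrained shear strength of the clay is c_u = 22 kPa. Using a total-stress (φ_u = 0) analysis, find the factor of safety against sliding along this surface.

FS = 0.77

Taking moments about the centre O, the resisting moment is provided by the undrained shear strength acting along the arc:
M_R = c_u·L_a·R = 22·20.10·17.2 = 7605.8 kN·m/m
M_D = W·d = 1610·6.12 = 9853.2 kN·m/m
FS = M_R / M_D = 7605.8 / 9853.2 = 0.772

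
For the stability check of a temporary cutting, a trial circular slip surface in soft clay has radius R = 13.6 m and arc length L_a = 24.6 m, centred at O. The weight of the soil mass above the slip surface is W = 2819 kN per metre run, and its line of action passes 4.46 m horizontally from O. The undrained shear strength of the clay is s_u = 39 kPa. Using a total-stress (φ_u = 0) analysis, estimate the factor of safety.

FS = 1.04

Taking moments about the centre O, the resisting moment is provided by the undrained shear strength acting along the arc:
M_R = s_u·L_a·R = 39·24.60·13.6 = 13047.8 kN·m/m
M_D = W·d = 2819·4.46 = 12572.7 kN·m/m
FS = M_R / M_D = 13047.8 / 12572.7 = 1.038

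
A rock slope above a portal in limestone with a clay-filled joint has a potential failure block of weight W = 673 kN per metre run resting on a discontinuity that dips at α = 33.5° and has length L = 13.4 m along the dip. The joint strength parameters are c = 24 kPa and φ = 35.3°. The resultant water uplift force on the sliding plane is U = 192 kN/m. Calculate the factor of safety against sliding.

Resolving the block weight along and normal to the plane and applying the Mohr–Coulomb strength on the joint:
N' = W cosα − U = 673·cos33.5° − 192 = 369.2 kN/m
Driving force T = W sinα = 673·sin33.5° = 371.5 kN/m
Resisting force R = c·L + N'·tanφ = 24·13.4 + 369.2·tan35.3° = 321.6 + 261.4 = 583.0 kN/m
FS = R / T = 583.0 / 371.5 = 1.570

FS = 1.57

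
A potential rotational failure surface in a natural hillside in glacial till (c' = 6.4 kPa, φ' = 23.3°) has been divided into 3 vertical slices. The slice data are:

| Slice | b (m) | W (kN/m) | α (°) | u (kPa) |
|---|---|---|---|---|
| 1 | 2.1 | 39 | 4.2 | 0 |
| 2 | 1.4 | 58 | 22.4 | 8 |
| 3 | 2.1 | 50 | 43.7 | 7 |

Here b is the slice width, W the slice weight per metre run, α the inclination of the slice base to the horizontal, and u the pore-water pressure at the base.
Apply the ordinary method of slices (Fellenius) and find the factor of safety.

Ordinary method of slices: FS = Σ[c'·Δl_i + (W_i cosα_i − u_i·Δl_i)·tanφ'] / Σ W_i sinα_i, with Δl_i = b_i / cosα_i.
Slice 1: Δl = 2.1/cos4.2° = 2.106 m; N'_1 = 39·cos4.2° − 0·2.106 = 38.9; c'Δl = 13.48; W sinα = 2.9
Slice 2: Δl = 1.4/cos22.4° = 1.514 m; N'_2 = 58·cos22.4° − 8·1.514 = 41.5; c'Δl = 9.69; W sinα = 22.1
Slice 3: Δl = 2.1/cos43.7° = 2.905 m; N'_3 = 50·cos43.7° − 7·2.905 = 15.8; c'Δl = 18.59; W sinα = 34.5
Σc'Δl = 41.8 kN/m; ΣN' = 96.2 kN/m; ΣW sinα = 59.5 kN/m
Resisting = 41.8 + 96.2·tan23.3° = 41.8 + 41.4 = 83.2 kN/m
FS = 83.2 / 59.5 = 1.398

FS = 1.40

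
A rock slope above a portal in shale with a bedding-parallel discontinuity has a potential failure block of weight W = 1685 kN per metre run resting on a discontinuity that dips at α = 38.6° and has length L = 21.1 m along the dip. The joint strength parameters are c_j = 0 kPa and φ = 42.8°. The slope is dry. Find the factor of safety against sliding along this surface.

Resolving the block weight along and normal to the plane and applying the Mohr–Coulomb strength on the joint:
N' = W cosα = 1685·cos38.6° = 1316.9 kN/m
Driving force T = W sinα = 1685·sin38.6° = 1051.2 kN/m
Resisting force R = c_j·L + N'·tanφ = 0·21.1 + 1316.9·tan42.8° = 0.0 + 1219.4 = 1219.4 kN/m
FS = R / T = 1219.4 / 1051.2 = 1.160

FS = 1.16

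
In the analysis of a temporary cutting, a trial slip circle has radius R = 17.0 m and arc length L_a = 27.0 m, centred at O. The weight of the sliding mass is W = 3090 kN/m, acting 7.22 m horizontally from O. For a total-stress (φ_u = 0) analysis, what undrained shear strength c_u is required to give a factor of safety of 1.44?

c_u = 70.0 kPa

FS = c_u·L_a·R / (W·d), so c_u = FS·W·d / (L_a·R).
c_u = 1.44·3090·7.22 / (27.00·17.0) = 32126.1 / 459.00 = 69.99 kPa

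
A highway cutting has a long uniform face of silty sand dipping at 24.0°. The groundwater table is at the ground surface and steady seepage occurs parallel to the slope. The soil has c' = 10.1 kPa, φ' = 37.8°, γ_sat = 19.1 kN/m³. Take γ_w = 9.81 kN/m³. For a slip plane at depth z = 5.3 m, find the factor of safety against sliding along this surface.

FS = 1.12

With seepage parallel to the slope and the water table at the surface, the effective normal stress on the slip plane uses the buoyant unit weight γ' = γ_sat − γ_w while the driving shear stress uses γ_sat:
FS = [c' + γ' z cos²β tanφ'] / [γ_sat z sinβ cosβ]
γ' = 19.1 − 9.81 = 9.29 kN/m³
Numerator = 10.1 + 9.29·5.3·cos²24.0°·tan37.8° = 10.1 + 9.29·5.3·0.8346·0.7757 = 41.974 kPa
Denominator = 19.1·5.3·sin24.0°·cos24.0° = 19.1·5.3·0.4067·0.9135 = 37.614 kPa
FS = 41.974 / 37.614 = 1.116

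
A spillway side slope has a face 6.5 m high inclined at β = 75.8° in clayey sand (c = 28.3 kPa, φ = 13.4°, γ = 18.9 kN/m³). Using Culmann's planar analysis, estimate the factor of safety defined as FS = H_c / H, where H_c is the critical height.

H_c = (4c/γ) · sinβ cosφ / [1 − cos(β − φ)]
    = (4·28.3/18.9) · sin75.8°·cos13.4° / [1 − cos62.4°]
    = 5.989 · 0.9431 / 0.5367 = 10.52 m
FS = H_c / H = 10.52 / 6.5 = 1.619

FS = 1.62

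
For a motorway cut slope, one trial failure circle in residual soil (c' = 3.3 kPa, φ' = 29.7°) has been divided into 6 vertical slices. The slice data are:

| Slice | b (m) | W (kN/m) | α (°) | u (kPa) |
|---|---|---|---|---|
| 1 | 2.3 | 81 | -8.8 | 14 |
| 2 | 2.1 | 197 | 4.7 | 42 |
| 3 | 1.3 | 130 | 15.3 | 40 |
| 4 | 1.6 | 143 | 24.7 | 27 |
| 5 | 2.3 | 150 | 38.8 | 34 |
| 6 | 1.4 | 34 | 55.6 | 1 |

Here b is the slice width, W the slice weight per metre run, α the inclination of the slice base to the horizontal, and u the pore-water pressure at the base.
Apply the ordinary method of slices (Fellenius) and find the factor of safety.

FS = 1.08

Ordinary method of slices: FS = Σ[c'·Δl_i + (W_i cosα_i − u_i·Δl_i)·tanφ'] / Σ W_i sinα_i, with Δl_i = b_i / cosα_i.
Slice 1: Δl = 2.3/cos(-8.8°) = 2.327 m; N'_1 = 81·cos(-8.8°) − 14·2.327 = 47.5; c'Δl = 7.68; W sinα = -12.4
Slice 2: Δl = 2.1/cos4.7° = 2.107 m; N'_2 = 197·cos4.7° − 42·2.107 = 107.8; c'Δl = 6.95; W sinα = 16.1
Slice 3: Δl = 1.3/cos15.3° = 1.348 m; N'_3 = 130·cos15.3° − 40·1.348 = 71.5; c'Δl = 4.45; W sinα = 34.3
Slice 4: Δl = 1.6/cos24.7° = 1.761 m; N'_4 = 143·cos24.7° − 27·1.761 = 82.4; c'Δl = 5.81; W sinα = 59.8
Slice 5: Δl = 2.3/cos38.8° = 2.951 m; N'_5 = 150·cos38.8° − 34·2.951 = 16.6; c'Δl = 9.74; W sinα = 94.0
Slice 6: Δl = 1.4/cos55.6° = 2.478 m; N'_6 = 34·cos55.6° − 1·2.478 = 16.7; c'Δl = 8.18; W sinα = 28.1
Σc'Δl = 42.8 kN/m; ΣN' = 342.4 kN/m; ΣW sinα = 219.9 kN/m
Resisting = 42.8 + 342.4·tan29.7° = 42.8 + 195.3 = 238.1 kN/m
FS = 238.1 / 219.9 = 1.083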